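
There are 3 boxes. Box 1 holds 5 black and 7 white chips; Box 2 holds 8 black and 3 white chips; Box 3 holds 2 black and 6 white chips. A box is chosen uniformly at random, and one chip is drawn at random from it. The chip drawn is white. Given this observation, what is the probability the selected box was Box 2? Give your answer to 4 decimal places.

Tabulate prior·likelihood by source: [1] prior 0.333333, lik 0.5833, product 0.1944; [2] prior 0.333333, lik 0.2727, product 0.09091; [3] prior 0.333333, lik 0.75, product 0.2500.
Normalizing constant = 0.53535; the posterior for Box 2 is its product over the sum, 0.09091/0.53535 = 0.1698.

Posterior probability ≈ 0.1698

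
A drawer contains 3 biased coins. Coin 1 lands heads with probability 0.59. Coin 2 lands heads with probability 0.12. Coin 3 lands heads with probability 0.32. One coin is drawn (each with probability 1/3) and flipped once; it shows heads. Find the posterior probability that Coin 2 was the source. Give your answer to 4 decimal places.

Posterior probability ≈ 0.1165

Tabulate prior·likelihood by source: [1] prior 0.333333, lik 0.59, product 0.1967; [2] prior 0.333333, lik 0.12, product 0.04000; [3] prior 0.333333, lik 0.32, product 0.1067.
Normalizing constant = 0.34333; the posterior for Coin 2 is its product over the sum, 0.04000/0.34333 = 0.1165.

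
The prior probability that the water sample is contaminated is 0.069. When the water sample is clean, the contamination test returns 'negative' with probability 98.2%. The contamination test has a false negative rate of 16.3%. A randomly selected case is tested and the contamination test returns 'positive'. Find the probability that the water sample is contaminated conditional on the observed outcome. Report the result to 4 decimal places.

Let H be the event that the water sample is contaminated. P(H) = 0.069, so P(¬H) = 0.931. With E the 'positive' result, P(E|H) = 0.837 and P(E|¬H) = 0.018.
P(E) = 0.837·0.069 + 0.018·0.931 = 0.057753 + 0.016758 = 0.074511.
By Bayes' theorem, P(H|E) = 0.057753 / 0.074511 = 0.7751.

P(H | E) ≈ 0.7751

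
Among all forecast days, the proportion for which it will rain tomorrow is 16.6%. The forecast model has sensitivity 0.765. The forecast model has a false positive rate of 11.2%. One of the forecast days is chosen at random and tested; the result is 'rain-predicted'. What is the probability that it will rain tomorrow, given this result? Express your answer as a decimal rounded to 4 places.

Write H for 'it will rain tomorrow'. Prior odds H:¬H = 0.166/0.834 = 0.19904. For the 'rain-predicted' outcome, the likelihood ratio is 0.765/0.112 = 6.8304.
Posterior odds = 0.19904 × 6.8304 = 1.3595, so P(H|E) = 1.3595/(1+1.3595) = 0.5762.

P(H | E) ≈ 0.5762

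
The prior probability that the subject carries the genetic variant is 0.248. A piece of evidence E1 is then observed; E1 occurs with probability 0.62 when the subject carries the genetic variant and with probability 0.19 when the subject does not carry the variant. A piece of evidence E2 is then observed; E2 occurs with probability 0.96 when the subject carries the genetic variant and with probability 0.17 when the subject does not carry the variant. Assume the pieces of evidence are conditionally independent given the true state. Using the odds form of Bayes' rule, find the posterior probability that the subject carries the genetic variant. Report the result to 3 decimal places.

Posterior probability ≈ 0.859

Prior odds = 0.248/(1−0.248) = 0.32979.
Likelihood ratio for E1 = 0.62/0.19 = 3.2632.
Likelihood ratio for E2 = 0.96/0.17 = 5.6471.
Posterior odds = prior odds × LR₁ × LR₂ = 6.0771.
Posterior probability = odds/(1+odds) = 6.0771/7.0771 = 0.859.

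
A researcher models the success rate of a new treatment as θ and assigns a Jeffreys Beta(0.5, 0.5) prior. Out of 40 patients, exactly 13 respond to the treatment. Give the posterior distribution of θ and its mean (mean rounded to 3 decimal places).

The binomial likelihood is conjugate to the Beta prior: with 13 successes and 27 failures, the posterior is Beta(0.5+13, 0.5+27) = Beta(13.5, 27.5).
Posterior mean = α/(α+β) = 13.5/41 = 0.329.

Posterior: Beta(13.5, 27.5); mean ≈ 0.329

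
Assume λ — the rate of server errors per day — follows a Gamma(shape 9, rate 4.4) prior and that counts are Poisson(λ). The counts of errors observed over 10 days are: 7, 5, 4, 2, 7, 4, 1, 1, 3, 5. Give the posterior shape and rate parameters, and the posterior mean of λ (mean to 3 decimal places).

The Poisson likelihood adds the total count to the shape and the number of exposure periods to the rate. Here ∑xᵢ = 39 and n = 10, so shape 9→48 and rate 4.4→14.4.
Posterior mean = shape/rate = 48/14.4 = 3.333.

Posterior: Gamma(shape=48, rate=14.4); mean ≈ 3.333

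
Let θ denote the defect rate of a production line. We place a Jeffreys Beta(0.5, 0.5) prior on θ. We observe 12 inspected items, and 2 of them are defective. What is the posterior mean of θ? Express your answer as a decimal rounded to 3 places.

Observing 2 successes and 10 failures updates Beta(0.5, 0.5) by adding the success and failure counts to the two shape parameters: α = 0.5+2 = 2.5, β = 0.5+10 = 10.5.
E[θ | data] = 2.5/(2.5+10.5) = 0.192.

Posterior mean ≈ 0.192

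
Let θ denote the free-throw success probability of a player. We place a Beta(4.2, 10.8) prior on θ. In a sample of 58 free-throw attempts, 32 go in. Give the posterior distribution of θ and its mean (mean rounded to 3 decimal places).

Posterior: Beta(36.2, 36.8); mean ≈ 0.496

Observing 32 successes and 26 failures updates Beta(4.2, 10.8) by adding the success and failure counts to the two shape parameters: α = 4.2+32 = 36.2, β = 10.8+26 = 36.8.
Posterior mean = α/(α+β) = 36.2/73 = 0.496.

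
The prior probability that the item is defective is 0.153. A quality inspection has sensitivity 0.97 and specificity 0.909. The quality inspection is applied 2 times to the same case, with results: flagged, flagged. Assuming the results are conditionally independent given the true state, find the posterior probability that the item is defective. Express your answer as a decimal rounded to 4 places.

Posterior P(H) ≈ 0.9535

With H the event that the item is defective, the joint likelihood of the observed sequence is P(data|H) = 0.97·0.97 = 0.94090 and P(data|¬H) = 0.091·0.091 = 0.0082810.
Bayes: P(H|data) = 0.153·0.94090 / (0.153·0.94090 + 0.847·0.0082810) = 0.14396/0.15097 = 0.9535.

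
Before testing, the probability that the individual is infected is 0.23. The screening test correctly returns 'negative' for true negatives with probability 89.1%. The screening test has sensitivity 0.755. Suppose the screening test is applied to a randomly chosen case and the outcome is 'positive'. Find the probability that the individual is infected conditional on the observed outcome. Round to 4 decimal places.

Let H be the event that the individual is infected. P(H) = 0.23, so P(¬H) = 0.77. With E the 'positive' result, P(E|H) = 0.755 and P(E|¬H) = 0.109.
P(E) = 0.755·0.23 + 0.109·0.77 = 0.17365 + 0.083930 = 0.25758.
By Bayes' theorem, P(H|E) = 0.17365 / 0.25758 = 0.6742.

P(H | E) ≈ 0.6742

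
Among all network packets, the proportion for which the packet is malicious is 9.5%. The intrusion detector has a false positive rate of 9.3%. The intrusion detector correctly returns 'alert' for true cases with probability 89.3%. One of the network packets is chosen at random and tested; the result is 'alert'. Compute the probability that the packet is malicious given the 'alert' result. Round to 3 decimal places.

Let H be the event that the packet is malicious. P(H) = 0.095, so P(¬H) = 0.905. With E the 'alert' result, P(E|H) = 0.893 and P(E|¬H) = 0.093.
P(E) = 0.893·0.095 + 0.093·0.905 = 0.084835 + 0.084165 = 0.16900.
By Bayes' theorem, P(H|E) = 0.084835 / 0.16900 = 0.502.

P(H | E) ≈ 0.502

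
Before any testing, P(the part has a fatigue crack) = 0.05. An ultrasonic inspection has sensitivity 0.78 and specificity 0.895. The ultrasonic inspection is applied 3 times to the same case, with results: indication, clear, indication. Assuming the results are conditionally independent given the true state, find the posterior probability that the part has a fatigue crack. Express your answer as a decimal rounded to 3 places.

With H the event that the part has a fatigue crack, the joint likelihood of the observed sequence is P(data|H) = 0.78·0.22·0.78 = 0.13385 and P(data|¬H) = 0.105·0.895·0.105 = 0.0098674.
Bayes: P(H|data) = 0.05·0.13385 / (0.05·0.13385 + 0.95·0.0098674) = 0.0066924/0.016066 = 0.4165.

Posterior P(H) ≈ 0.417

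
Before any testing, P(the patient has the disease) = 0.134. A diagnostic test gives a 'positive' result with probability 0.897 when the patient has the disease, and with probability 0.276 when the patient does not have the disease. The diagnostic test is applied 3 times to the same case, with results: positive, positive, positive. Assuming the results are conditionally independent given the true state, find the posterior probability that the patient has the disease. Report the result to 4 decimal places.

With H the event that the patient has the disease, the joint likelihood of the observed sequence is P(data|H) = 0.897·0.897·0.897 = 0.72173 and P(data|¬H) = 0.276·0.276·0.276 = 0.021025.
Bayes: P(H|data) = 0.134·0.72173 / (0.134·0.72173 + 0.866·0.021025) = 0.096712/0.11492 = 0.8416.

Posterior P(H) ≈ 0.8416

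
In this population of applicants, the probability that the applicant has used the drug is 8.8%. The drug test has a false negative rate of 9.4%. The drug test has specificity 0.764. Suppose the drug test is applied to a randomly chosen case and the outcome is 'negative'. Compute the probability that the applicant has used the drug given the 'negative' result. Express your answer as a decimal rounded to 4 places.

P(H | E) ≈ 0.0117

Let H be the event that the applicant has used the drug. P(H) = 0.088, so P(¬H) = 0.912. With E the 'negative' result, P(E|H) = 0.094 and P(E|¬H) = 0.764.
P(E) = 0.094·0.088 + 0.764·0.912 = 0.0082720 + 0.69677 = 0.70504.
By Bayes' theorem, P(H|E) = 0.0082720 / 0.70504 = 0.0117.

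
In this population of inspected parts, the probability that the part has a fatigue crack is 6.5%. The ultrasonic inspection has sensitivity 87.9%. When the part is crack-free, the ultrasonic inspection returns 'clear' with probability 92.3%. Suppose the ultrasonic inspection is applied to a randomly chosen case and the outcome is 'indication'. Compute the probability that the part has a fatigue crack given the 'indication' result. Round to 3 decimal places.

Let H be the event that the part has a fatigue crack. P(H) = 0.065, so P(¬H) = 0.935. With E the 'indication' result, P(E|H) = 0.879 and P(E|¬H) = 0.077.
P(E) = 0.879·0.065 + 0.077·0.935 = 0.057135 + 0.071995 = 0.12913.
By Bayes' theorem, P(H|E) = 0.057135 / 0.12913 = 0.442.

P(H | E) ≈ 0.442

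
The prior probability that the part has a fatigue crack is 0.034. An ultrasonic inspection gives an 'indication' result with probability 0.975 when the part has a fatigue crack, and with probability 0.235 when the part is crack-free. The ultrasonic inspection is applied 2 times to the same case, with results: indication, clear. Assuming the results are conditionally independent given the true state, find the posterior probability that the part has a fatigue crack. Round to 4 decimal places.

Posterior P(H) ≈ 0.0047

With H the event that the part has a fatigue crack, the joint likelihood of the observed sequence is P(data|H) = 0.975·0.025 = 0.024375 and P(data|¬H) = 0.235·0.765 = 0.17977.
Bayes: P(H|data) = 0.034·0.024375 / (0.034·0.024375 + 0.966·0.17977) = 0.00082875/0.17449 = 0.0047.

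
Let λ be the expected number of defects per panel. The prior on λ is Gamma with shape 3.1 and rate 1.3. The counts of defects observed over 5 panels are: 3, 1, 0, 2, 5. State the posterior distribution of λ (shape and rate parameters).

Total count ∑xᵢ = 11 over n = 5 panels.
Gamma is conjugate to the Poisson likelihood: posterior is Gamma(shape = 3.1+11 = 14.1, rate = 1.3+5 = 6.3).

Posterior: Gamma(shape=14.1, rate=6.3)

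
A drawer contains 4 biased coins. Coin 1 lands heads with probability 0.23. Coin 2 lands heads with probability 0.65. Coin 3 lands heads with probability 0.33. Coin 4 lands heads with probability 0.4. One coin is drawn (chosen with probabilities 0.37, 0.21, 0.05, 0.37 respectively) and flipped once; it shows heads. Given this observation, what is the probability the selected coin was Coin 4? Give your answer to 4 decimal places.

Tabulate prior·likelihood by source: [1] prior 0.37, lik 0.23, product 0.08510; [2] prior 0.21, lik 0.65, product 0.1365; [3] prior 0.05, lik 0.33, product 0.01650; [4] prior 0.37, lik 0.4, product 0.1480.
Normalizing constant = 0.38610; the posterior for Coin 4 is its product over the sum, 0.1480/0.38610 = 0.3833.

Posterior probability ≈ 0.3833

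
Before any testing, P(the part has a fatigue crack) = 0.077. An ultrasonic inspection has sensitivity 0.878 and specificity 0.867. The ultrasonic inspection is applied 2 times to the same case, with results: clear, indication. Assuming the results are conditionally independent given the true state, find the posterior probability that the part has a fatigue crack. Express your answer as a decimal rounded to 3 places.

Posterior P(H) ≈ 0.072

Let H be the event that the part has a fatigue crack; start with P(H) = 0.077. P('indication'|H) = 0.878, P('indication'|¬H) = 0.133.
Update on result 1 ('clear'): P(H) ← 0.122·0.0770 / (0.122·0.0770 + 0.867·0.9230) = 0.0093940/0.80963 = 0.0116.
Update on result 2 ('indication'): P(H) ← 0.878·0.0116 / (0.878·0.0116 + 0.133·0.9884) = 0.010187/0.14164 = 0.0719.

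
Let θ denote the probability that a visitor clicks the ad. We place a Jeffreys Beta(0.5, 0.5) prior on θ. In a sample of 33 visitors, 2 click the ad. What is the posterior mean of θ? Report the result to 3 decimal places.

Posterior mean ≈ 0.074

The binomial likelihood is conjugate to the Beta prior: with 2 successes and 31 failures, the posterior is Beta(0.5+2, 0.5+31) = Beta(2.5, 31.5).
E[θ | data] = 2.5/(2.5+31.5) = 0.074.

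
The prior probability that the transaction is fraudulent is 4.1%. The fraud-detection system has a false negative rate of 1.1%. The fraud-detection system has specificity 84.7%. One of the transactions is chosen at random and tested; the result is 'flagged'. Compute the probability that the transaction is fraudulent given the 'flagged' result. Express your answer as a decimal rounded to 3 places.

P(H | E) ≈ 0.217

Let H be the event that the transaction is fraudulent. P(H) = 0.041, so P(¬H) = 0.959. With E the 'flagged' result, P(E|H) = 0.989 and P(E|¬H) = 0.153.
P(E) = 0.989·0.041 + 0.153·0.959 = 0.040549 + 0.14673 = 0.18728.
By Bayes' theorem, P(H|E) = 0.040549 / 0.18728 = 0.217.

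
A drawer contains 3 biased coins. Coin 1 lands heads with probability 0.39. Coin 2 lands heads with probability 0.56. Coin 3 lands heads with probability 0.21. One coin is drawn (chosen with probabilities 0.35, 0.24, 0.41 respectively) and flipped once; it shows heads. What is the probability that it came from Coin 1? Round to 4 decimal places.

Posterior probability ≈ 0.3824

Tabulate prior·likelihood by source: [1] prior 0.35, lik 0.39, product 0.1365; [2] prior 0.24, lik 0.56, product 0.1344; [3] prior 0.41, lik 0.21, product 0.08610.
Normalizing constant = 0.35700; the posterior for Coin 1 is its product over the sum, 0.1365/0.35700 = 0.3824.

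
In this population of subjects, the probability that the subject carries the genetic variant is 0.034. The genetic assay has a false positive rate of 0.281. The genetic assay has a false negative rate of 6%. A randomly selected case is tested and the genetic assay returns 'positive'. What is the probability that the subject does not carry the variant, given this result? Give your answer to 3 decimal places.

Let H be the event that the subject carries the genetic variant. P(H) = 0.034, so P(¬H) = 0.966. With E the 'positive' result, P(E|H) = 0.94 and P(E|¬H) = 0.281.
P(E) = 0.94·0.034 + 0.281·0.966 = 0.031960 + 0.27145 = 0.30341.
By Bayes' theorem, P(H|E) = 0.031960 / 0.30341 = 0.105. Hence P(¬H|E) = 1 − 0.105 = 0.895.

P(¬H | E) ≈ 0.895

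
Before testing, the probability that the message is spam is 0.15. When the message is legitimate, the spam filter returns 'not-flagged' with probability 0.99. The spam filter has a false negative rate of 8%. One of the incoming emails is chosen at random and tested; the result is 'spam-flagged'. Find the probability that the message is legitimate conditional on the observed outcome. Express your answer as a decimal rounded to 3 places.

P(¬H | E) ≈ 0.058

Let H be the event that the message is spam. P(H) = 0.15, so P(¬H) = 0.85. With E the 'spam-flagged' result, P(E|H) = 0.92 and P(E|¬H) = 0.01.
P(E) = 0.92·0.15 + 0.01·0.85 = 0.13800 + 0.0085000 = 0.14650.
By Bayes' theorem, P(H|E) = 0.13800 / 0.14650 = 0.942. Hence P(¬H|E) = 1 − 0.942 = 0.058.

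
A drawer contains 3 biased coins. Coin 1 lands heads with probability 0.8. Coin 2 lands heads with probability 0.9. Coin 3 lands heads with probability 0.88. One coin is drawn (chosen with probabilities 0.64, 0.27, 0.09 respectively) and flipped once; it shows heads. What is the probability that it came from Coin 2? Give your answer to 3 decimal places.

Tabulate prior·likelihood by source: [1] prior 0.64, lik 0.8, product 0.5120; [2] prior 0.27, lik 0.9, product 0.2430; [3] prior 0.09, lik 0.88, product 0.07920.
Normalizing constant = 0.83420; the posterior for Coin 2 is its product over the sum, 0.2430/0.83420 = 0.291.

Posterior probability ≈ 0.291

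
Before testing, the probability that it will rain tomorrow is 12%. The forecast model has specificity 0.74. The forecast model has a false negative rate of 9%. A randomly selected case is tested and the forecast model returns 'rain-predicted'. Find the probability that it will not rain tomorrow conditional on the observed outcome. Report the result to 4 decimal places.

Let H be the event that it will rain tomorrow. P(H) = 0.12, so P(¬H) = 0.88. With E the 'rain-predicted' result, P(E|H) = 0.91 and P(E|¬H) = 0.26.
P(E) = 0.91·0.12 + 0.26·0.88 = 0.10920 + 0.22880 = 0.33800.
By Bayes' theorem, P(H|E) = 0.10920 / 0.33800 = 0.3231. Hence P(¬H|E) = 1 − 0.3231 = 0.6769.

P(¬H | E) ≈ 0.6769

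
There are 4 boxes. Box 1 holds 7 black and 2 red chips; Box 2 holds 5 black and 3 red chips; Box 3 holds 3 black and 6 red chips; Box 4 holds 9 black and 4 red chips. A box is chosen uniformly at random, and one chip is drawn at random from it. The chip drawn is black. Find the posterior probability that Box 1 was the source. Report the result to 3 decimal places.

Posterior probability ≈ 0.320

Tabulate prior·likelihood by source: [1] prior 0.25, lik 0.7778, product 0.1944; [2] prior 0.25, lik 0.625, product 0.1562; [3] prior 0.25, lik 0.3333, product 0.08333; [4] prior 0.25, lik 0.6923, product 0.1731.
Normalizing constant = 0.60710; the posterior for Box 1 is its product over the sum, 0.1944/0.60710 = 0.320.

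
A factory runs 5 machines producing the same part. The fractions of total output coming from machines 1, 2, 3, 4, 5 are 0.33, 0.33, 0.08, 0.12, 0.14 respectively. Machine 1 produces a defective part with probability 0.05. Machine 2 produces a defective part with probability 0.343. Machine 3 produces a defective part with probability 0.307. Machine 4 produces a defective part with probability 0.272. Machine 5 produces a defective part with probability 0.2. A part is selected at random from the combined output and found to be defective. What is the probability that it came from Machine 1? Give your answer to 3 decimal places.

P(defective|M1) = 0.05; P(defective|M2) = 0.343; P(defective|M3) = 0.307; P(defective|M4) = 0.272; P(defective|M5) = 0.2.
Prior × likelihood for each source: 0.33·0.05=0.01650, 0.33·0.343=0.1132, 0.08·0.307=0.02456, 0.12·0.272=0.03264, 0.14·0.2=0.02800. Summing gives P(defective) = 0.21489.
P(Machine 1 | defective) = 0.01650 / 0.21489 = 0.077.

Posterior probability ≈ 0.077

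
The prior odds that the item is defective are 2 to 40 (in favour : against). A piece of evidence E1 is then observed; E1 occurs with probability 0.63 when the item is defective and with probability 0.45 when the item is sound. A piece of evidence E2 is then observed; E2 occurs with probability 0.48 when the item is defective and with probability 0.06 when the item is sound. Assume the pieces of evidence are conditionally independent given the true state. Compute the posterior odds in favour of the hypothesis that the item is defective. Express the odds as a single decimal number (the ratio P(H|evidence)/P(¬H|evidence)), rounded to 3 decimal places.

Prior odds = 2/40 = 0.050000. In log-odds, ln(0.050000) = -2.9957.
Add log likelihood ratios: ln(1.4000) + ln(8.0000) = 2.4159.
Posterior log-odds = -0.57982, so posterior odds = exp(-0.57982) = 0.56000.

Posterior odds ≈ 0.560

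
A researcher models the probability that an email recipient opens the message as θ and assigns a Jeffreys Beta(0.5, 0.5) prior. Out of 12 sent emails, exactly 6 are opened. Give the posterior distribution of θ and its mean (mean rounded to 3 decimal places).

The binomial likelihood is conjugate to the Beta prior: with 6 successes and 6 failures, the posterior is Beta(0.5+6, 0.5+6) = Beta(6.5, 6.5).
Posterior mean = α/(α+β) = 6.5/13 = 0.500.

Posterior: Beta(6.5, 6.5); mean ≈ 0.500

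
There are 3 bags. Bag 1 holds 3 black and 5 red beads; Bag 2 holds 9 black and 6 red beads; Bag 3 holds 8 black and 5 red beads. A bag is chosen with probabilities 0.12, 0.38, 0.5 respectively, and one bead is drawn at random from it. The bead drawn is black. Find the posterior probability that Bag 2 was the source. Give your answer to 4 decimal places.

Posterior probability ≈ 0.3926

P(black|Bag 1) = 0.375; P(black|Bag 2) = 0.6; P(black|Bag 3) = 0.6154.
Prior × likelihood for each source: 0.12·0.375=0.04500, 0.38·0.6=0.2280, 0.5·0.6154=0.3077. Summing gives P(black) = 0.58069.
P(Bag 2 | black) = 0.2280 / 0.58069 = 0.3926.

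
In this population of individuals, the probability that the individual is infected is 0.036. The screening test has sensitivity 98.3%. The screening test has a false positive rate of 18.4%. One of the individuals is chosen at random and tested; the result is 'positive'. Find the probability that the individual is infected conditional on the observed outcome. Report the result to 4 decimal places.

P(H | E) ≈ 0.1663

Let H be the event that the individual is infected. P(H) = 0.036, so P(¬H) = 0.964. With E the 'positive' result, P(E|H) = 0.983 and P(E|¬H) = 0.184.
P(E) = 0.983·0.036 + 0.184·0.964 = 0.035388 + 0.17738 = 0.21276.
By Bayes' theorem, P(H|E) = 0.035388 / 0.21276 = 0.1663.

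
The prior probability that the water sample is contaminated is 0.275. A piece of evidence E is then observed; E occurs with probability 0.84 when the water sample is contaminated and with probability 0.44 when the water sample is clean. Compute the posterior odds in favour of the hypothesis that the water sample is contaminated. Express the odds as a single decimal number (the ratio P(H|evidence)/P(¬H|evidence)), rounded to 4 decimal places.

Posterior odds ≈ 0.7241

Prior odds = 0.275/(1−0.275) = 0.37931. In log-odds, ln(0.37931) = -0.96940.
Add log likelihood ratio: ln(1.9091) = 0.64663.
Posterior log-odds = -0.32277, so posterior odds = exp(-0.32277) = 0.72414.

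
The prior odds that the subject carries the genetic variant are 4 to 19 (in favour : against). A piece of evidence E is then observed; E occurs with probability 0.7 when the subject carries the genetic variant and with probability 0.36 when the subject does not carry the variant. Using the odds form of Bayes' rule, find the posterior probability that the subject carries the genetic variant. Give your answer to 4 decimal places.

Prior odds = 4/19 = 0.21053. In log-odds, ln(0.21053) = -1.5581.
Add log likelihood ratio: ln(1.9444) = 0.66498.
Posterior log-odds = -0.89317, so posterior odds = exp(-0.89317) = 0.40936. Converting, P(H|E) = 0.40936/1.4094 = 0.2905.

Posterior probability ≈ 0.2905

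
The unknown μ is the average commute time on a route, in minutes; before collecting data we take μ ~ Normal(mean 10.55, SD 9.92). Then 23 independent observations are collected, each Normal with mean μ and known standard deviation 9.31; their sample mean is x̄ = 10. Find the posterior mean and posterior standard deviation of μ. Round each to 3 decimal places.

With known σ, the Normal prior is conjugate. Weight on the data is w = (n/σ²)/(n/σ² + 1/τ₀²) = 0.265356/(0.265356+0.0101619) = 0.96312.
Posterior mean = w·x̄ + (1−w)·μ₀ = 0.96312·10 + 0.036883·10.55 = 10.020. Posterior variance = 1/(0.265356+0.0101619) = 3.62953, so SD = 1.905.

Posterior mean ≈ 10.020; posterior SD ≈ 1.905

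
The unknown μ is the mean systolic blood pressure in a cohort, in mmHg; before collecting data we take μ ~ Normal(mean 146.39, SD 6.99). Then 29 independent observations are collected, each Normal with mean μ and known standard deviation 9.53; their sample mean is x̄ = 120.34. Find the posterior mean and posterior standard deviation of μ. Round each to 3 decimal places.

Posterior mean ≈ 121.909; posterior SD ≈ 1.716

With known σ, the Normal prior is conjugate. Weight on the data is w = (n/σ²)/(n/σ² + 1/τ₀²) = 0.319310/(0.319310+0.0204666) = 0.93976.
Posterior mean = w·x̄ + (1−w)·μ₀ = 0.93976·120.34 + 0.060235·146.39 = 121.909. Posterior variance = 1/(0.319310+0.0204666) = 2.94311, so SD = 1.716.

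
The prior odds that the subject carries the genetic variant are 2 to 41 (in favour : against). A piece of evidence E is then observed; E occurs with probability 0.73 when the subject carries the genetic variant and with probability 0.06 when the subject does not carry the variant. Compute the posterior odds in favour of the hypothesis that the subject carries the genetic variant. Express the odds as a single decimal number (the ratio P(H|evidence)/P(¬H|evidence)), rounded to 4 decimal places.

Posterior odds ≈ 0.5935

Prior odds = 2/41 = 0.048780. In log-odds, ln(0.048780) = -3.0204.
Add log likelihood ratio: ln(12.167) = 2.4987.
Posterior log-odds = -0.52172, so posterior odds = exp(-0.52172) = 0.59350.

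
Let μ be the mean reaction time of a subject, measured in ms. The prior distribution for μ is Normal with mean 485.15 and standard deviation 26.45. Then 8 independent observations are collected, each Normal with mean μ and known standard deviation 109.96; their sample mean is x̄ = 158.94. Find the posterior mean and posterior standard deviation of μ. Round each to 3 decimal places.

Prior precision 1/τ₀² = 1/26.45² = 0.00142938; data precision n/σ² = 8/109.96² = 0.00066164.
Posterior precision = 0.00142938 + 0.00066164 = 0.00209102, giving posterior SD = 1/√0.00209102 = 21.869.
Posterior mean = (0.00142938·485.15 + 0.00066164·158.94) / 0.00209102 = 381.931.

Posterior mean ≈ 381.931; posterior SD ≈ 21.869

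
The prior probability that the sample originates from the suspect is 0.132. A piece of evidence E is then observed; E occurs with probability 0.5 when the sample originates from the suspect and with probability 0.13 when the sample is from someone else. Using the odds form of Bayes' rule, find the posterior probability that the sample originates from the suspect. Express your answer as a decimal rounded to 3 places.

Prior odds = 0.132/(1−0.132) = 0.15207.
Likelihood ratio for E = 0.5/0.13 = 3.8462.
Posterior odds = prior odds × LR = 0.58490.
Posterior probability = odds/(1+odds) = 0.58490/1.5849 = 0.369.

Posterior probability ≈ 0.369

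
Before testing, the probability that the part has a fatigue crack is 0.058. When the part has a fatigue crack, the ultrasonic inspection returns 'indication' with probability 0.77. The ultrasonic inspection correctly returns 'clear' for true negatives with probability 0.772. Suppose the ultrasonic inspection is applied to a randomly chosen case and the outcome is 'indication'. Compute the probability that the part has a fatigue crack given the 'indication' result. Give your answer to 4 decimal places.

Let H be the event that the part has a fatigue crack. P(H) = 0.058, so P(¬H) = 0.942. With E the 'indication' result, P(E|H) = 0.77 and P(E|¬H) = 0.228.
P(E) = 0.77·0.058 + 0.228·0.942 = 0.044660 + 0.21478 = 0.25944.
By Bayes' theorem, P(H|E) = 0.044660 / 0.25944 = 0.1721.

P(H | E) ≈ 0.1721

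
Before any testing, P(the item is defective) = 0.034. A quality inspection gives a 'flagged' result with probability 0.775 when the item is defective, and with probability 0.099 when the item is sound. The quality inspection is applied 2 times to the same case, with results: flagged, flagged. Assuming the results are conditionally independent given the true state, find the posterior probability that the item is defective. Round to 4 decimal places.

Posterior P(H) ≈ 0.6832

With H the event that the item is defective, the joint likelihood of the observed sequence is P(data|H) = 0.775·0.775 = 0.60063 and P(data|¬H) = 0.099·0.099 = 0.0098010.
Bayes: P(H|data) = 0.034·0.60063 / (0.034·0.60063 + 0.966·0.0098010) = 0.020421/0.029889 = 0.6832.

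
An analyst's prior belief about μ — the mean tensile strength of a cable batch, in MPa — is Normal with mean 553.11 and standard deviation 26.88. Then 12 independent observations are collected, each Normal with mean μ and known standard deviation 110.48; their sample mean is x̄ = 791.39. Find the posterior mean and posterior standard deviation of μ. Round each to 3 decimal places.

Prior precision 1/τ₀² = 1/26.88² = 0.00138402; data precision n/σ² = 12/110.48² = 0.00098314.
Posterior precision = 0.00138402 + 0.00098314 = 0.00236715, giving posterior SD = 1/√0.00236715 = 20.554.
Posterior mean = (0.00138402·553.11 + 0.00098314·791.39) / 0.00236715 = 652.073.

Posterior mean ≈ 652.073; posterior SD ≈ 20.554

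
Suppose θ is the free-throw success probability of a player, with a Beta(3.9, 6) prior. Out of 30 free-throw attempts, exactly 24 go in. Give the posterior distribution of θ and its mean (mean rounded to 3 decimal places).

Observing 24 successes and 6 failures updates Beta(3.9, 6) by adding the success and failure counts to the two shape parameters: α = 3.9+24 = 27.9, β = 6+6 = 12.
E[θ | data] = 27.9/(27.9+12) = 0.699.

Posterior: Beta(27.9, 12); mean ≈ 0.699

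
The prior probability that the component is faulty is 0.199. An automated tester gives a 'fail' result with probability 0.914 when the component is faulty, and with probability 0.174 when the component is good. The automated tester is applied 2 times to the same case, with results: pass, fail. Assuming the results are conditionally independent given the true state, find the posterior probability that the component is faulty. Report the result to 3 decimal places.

Let H be the event that the component is faulty; start with P(H) = 0.199. P('fail'|H) = 0.914, P('fail'|¬H) = 0.174.
Update on result 1 ('pass'): P(H) ← 0.086·0.1990 / (0.086·0.1990 + 0.826·0.8010) = 0.017114/0.67874 = 0.0252.
Update on result 2 ('fail'): P(H) ← 0.914·0.0252 / (0.914·0.0252 + 0.174·0.9748) = 0.023046/0.19266 = 0.1196.

Posterior P(H) ≈ 0.120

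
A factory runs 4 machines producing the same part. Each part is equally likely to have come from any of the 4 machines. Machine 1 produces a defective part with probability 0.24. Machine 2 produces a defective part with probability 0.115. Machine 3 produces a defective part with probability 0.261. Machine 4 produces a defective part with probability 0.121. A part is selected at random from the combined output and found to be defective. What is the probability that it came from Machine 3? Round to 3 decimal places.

Posterior probability ≈ 0.354

P(defective|M1) = 0.24; P(defective|M2) = 0.115; P(defective|M3) = 0.261; P(defective|M4) = 0.121.
Prior × likelihood for each source: 0.25·0.24=0.06000, 0.25·0.115=0.02875, 0.25·0.261=0.06525, 0.25·0.121=0.03025. Summing gives P(defective) = 0.18425.
P(Machine 3 | defective) = 0.06525 / 0.18425 = 0.354.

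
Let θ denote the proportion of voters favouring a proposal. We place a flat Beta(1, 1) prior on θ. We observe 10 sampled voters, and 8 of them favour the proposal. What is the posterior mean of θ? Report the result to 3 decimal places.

Posterior mean ≈ 0.750

The binomial likelihood is conjugate to the Beta prior: with 8 successes and 2 failures, the posterior is Beta(1+8, 1+2) = Beta(9, 3).
E[θ | data] = 9/(9+3) = 0.750.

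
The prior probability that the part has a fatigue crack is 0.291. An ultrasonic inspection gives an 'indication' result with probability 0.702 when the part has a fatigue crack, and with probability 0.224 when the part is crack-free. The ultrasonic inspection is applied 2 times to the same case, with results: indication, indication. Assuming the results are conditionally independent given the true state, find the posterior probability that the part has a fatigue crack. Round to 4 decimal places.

Posterior P(H) ≈ 0.8012

With H the event that the part has a fatigue crack, the joint likelihood of the observed sequence is P(data|H) = 0.702·0.702 = 0.49280 and P(data|¬H) = 0.224·0.224 = 0.050176.
Bayes: P(H|data) = 0.291·0.49280 / (0.291·0.49280 + 0.709·0.050176) = 0.14341/0.17898 = 0.8012.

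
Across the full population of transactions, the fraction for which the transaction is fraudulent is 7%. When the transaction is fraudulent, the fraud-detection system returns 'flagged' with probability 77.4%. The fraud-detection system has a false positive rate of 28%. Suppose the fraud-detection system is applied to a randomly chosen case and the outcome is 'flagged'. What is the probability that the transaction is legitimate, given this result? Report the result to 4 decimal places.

P(¬H | E) ≈ 0.8278

Let H be the event that the transaction is fraudulent. P(H) = 0.07, so P(¬H) = 0.93. With E the 'flagged' result, P(E|H) = 0.774 and P(E|¬H) = 0.28.
P(E) = 0.774·0.07 + 0.28·0.93 = 0.054180 + 0.26040 = 0.31458.
By Bayes' theorem, P(H|E) = 0.054180 / 0.31458 = 0.1722. Hence P(¬H|E) = 1 − 0.1722 = 0.8278.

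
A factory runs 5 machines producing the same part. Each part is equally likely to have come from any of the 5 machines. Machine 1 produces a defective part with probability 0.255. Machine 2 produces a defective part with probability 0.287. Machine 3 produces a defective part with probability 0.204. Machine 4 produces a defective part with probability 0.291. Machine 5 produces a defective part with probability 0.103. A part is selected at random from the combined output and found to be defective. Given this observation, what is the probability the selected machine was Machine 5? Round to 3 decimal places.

P(defective|M1) = 0.255; P(defective|M2) = 0.287; P(defective|M3) = 0.204; P(defective|M4) = 0.291; P(defective|M5) = 0.103.
Prior × likelihood for each source: 0.2·0.255=0.05100, 0.2·0.287=0.05740, 0.2·0.204=0.04080, 0.2·0.291=0.05820, 0.2·0.103=0.02060. Summing gives P(defective) = 0.22800.
P(Machine 5 | defective) = 0.02060 / 0.22800 = 0.090.

Posterior probability ≈ 0.090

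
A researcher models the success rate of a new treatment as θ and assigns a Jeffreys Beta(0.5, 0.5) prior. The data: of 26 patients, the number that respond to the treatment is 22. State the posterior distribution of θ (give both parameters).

The binomial likelihood is conjugate to the Beta prior: with 22 successes and 4 failures, the posterior is Beta(0.5+22, 0.5+4) = Beta(22.5, 4.5).

Posterior: Beta(22.5, 4.5)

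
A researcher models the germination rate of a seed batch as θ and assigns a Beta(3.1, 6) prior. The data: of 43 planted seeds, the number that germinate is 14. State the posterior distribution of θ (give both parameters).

Posterior: Beta(17.1, 35)

Observing 14 successes and 29 failures updates Beta(3.1, 6) by adding the success and failure counts to the two shape parameters: α = 3.1+14 = 17.1, β = 6+29 = 35.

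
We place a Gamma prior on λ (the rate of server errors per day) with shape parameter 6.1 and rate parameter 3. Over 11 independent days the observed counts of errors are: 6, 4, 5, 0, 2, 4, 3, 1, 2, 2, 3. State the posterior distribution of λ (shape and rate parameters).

The Poisson likelihood adds the total count to the shape and the number of exposure periods to the rate. Here ∑xᵢ = 32 and n = 11, so shape 6.1→38.1 and rate 3→14.

Posterior: Gamma(shape=38.1, rate=14)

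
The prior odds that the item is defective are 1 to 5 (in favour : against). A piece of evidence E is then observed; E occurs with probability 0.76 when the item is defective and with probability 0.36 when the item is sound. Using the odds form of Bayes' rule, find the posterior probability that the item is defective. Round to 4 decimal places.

Prior odds = 1/5 = 0.20000. In log-odds, ln(0.20000) = -1.6094.
Add log likelihood ratio: ln(2.1111) = 0.74721.
Posterior log-odds = -0.86222, so posterior odds = exp(-0.86222) = 0.42222. Converting, P(H|E) = 0.42222/1.4222 = 0.2969.

Posterior probability ≈ 0.2969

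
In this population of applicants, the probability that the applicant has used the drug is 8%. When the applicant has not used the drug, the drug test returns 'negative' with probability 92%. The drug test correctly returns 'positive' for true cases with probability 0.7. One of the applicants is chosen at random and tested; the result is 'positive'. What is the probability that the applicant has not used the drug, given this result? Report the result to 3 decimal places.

P(¬H | E) ≈ 0.568

Let H be the event that the applicant has used the drug. P(H) = 0.08, so P(¬H) = 0.92. With E the 'positive' result, P(E|H) = 0.7 and P(E|¬H) = 0.08.
P(E) = 0.7·0.08 + 0.08·0.92 = 0.056000 + 0.073600 = 0.12960.
By Bayes' theorem, P(H|E) = 0.056000 / 0.12960 = 0.432. Hence P(¬H|E) = 1 − 0.432 = 0.568.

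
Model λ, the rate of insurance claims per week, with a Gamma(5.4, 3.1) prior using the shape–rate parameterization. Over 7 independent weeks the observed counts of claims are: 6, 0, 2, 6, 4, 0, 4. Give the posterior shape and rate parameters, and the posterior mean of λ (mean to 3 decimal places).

The Poisson likelihood adds the total count to the shape and the number of exposure periods to the rate. Here ∑xᵢ = 22 and n = 7, so shape 5.4→27.4 and rate 3.1→10.1.
Posterior mean = shape/rate = 27.4/10.1 = 2.713.

Posterior: Gamma(shape=27.4, rate=10.1); mean ≈ 2.713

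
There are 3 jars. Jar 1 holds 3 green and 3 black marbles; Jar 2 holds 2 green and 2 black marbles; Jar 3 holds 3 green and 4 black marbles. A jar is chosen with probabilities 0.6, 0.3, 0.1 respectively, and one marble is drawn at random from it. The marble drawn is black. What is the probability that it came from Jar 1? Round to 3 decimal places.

Posterior probability ≈ 0.592

Tabulate prior·likelihood by source: [1] prior 0.6, lik 0.5, product 0.3000; [2] prior 0.3, lik 0.5, product 0.1500; [3] prior 0.1, lik 0.5714, product 0.05714.
Normalizing constant = 0.50714; the posterior for Jar 1 is its product over the sum, 0.3000/0.50714 = 0.592.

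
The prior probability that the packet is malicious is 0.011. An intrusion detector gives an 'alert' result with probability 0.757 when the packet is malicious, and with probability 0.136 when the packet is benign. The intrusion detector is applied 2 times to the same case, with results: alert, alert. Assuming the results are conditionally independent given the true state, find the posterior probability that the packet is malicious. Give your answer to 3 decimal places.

Posterior P(H) ≈ 0.256

Let H be the event that the packet is malicious; start with P(H) = 0.011. P('alert'|H) = 0.757, P('alert'|¬H) = 0.136.
Update on result 1 ('alert'): P(H) ← 0.757·0.0110 / (0.757·0.0110 + 0.136·0.9890) = 0.0083270/0.14283 = 0.0583.
Update on result 2 ('alert'): P(H) ← 0.757·0.0583 / (0.757·0.0583 + 0.136·0.9417) = 0.044133/0.17220 = 0.2563.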